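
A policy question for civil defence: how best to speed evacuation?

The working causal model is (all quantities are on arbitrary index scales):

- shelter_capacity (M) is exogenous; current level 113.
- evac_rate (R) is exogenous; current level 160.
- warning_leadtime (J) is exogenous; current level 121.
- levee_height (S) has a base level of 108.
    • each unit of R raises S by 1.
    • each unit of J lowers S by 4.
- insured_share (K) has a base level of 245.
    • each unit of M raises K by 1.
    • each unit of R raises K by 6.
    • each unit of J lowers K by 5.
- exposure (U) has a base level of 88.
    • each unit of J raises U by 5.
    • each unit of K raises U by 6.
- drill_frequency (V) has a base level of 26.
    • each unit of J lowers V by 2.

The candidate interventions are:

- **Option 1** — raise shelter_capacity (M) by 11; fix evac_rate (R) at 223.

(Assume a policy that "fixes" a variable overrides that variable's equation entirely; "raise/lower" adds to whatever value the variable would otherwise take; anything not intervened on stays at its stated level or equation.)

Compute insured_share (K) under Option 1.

Option 1 (M + 11, R := 223):
  M = 113 + 11 = 124
  R = 223
  J = 121
  K = 245 + 124 + 6·223 − 5·121 = 1102

1102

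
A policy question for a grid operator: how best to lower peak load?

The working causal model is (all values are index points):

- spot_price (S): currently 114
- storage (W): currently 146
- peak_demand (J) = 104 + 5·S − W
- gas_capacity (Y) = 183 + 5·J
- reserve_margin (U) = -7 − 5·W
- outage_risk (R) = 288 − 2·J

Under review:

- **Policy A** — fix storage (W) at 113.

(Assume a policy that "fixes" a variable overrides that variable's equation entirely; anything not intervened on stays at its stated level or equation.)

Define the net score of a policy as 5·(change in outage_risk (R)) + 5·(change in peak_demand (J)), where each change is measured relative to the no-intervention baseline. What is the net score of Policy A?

-165

Baseline:
  S = 114
  W = 146
  J = 104 + 5·114 − 146 = 528
  R = 288 − 2·528 = -768
Policy A (W := 113):
  S = 114
  W = 113
  J = 104 + 5·114 − 113 = 561
  R = 288 − 2·561 = -834
ΔR = -834 − (-768) = -66; ΔJ = 561 − 528 = 33
Score = 5·(-66) + 5·33 = -165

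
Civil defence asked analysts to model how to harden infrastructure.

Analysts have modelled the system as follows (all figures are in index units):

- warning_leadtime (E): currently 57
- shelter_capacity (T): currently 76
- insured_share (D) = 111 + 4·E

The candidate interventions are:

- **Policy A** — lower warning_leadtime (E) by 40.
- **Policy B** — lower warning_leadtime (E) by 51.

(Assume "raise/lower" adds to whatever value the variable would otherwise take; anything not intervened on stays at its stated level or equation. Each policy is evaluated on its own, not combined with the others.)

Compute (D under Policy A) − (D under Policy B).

44

Policy A (E − 40):
  E = 57 − 40 = 17
  D = 111 + 4·17 = 179
Policy B (E − 51):
  E = 57 − 51 = 6
  D = 111 + 4·6 = 135
D: 179 − 135 = 44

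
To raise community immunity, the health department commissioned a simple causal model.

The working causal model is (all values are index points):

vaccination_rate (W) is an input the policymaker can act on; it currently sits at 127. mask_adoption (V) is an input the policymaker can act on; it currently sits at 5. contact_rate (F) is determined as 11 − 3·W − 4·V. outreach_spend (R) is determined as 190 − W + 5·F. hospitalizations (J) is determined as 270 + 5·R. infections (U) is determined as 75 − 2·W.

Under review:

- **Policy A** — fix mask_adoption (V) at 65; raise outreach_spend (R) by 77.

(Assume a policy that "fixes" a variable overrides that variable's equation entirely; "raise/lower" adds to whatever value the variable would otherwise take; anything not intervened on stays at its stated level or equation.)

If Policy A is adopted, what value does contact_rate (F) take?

Policy A (V := 65, R + 77):
  W = 127
  V = 65
  F = 11 − 3·127 − 4·65 = -630

-630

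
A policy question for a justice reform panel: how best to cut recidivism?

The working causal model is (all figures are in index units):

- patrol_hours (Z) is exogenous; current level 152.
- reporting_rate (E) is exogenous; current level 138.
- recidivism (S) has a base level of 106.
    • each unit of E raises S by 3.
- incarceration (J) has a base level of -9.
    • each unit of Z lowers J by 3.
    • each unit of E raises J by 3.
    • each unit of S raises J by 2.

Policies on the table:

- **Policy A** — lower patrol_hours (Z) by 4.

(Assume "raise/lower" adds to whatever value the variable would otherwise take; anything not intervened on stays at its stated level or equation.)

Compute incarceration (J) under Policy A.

1001

Policy A (Z − 4):
  Z = 152 − 4 = 148
  E = 138
  S = 106 + 3·138 = 520
  J = -9 − 3·148 + 3·138 + 2·520 = 1001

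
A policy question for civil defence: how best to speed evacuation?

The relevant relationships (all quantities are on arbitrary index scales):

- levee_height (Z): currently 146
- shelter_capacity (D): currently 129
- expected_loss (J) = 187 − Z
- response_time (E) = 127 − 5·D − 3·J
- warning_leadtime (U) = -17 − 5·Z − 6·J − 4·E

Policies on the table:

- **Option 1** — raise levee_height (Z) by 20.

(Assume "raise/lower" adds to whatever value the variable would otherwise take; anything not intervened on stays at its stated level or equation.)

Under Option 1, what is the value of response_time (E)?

Option 1 (Z + 20):
  Z = 146 + 20 = 166
  D = 129
  J = 187 − 166 = 21
  E = 127 − 5·129 − 3·21 = -581

-581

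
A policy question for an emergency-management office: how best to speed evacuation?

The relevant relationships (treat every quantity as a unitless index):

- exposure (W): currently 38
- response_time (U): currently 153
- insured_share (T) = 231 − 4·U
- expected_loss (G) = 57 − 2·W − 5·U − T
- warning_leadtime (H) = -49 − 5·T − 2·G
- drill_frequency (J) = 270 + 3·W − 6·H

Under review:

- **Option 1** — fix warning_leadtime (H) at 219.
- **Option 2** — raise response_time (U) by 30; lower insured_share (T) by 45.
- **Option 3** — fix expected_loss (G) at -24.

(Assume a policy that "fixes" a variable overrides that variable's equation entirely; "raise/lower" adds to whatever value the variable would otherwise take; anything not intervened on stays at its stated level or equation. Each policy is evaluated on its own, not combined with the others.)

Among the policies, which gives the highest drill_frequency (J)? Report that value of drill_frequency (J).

-930

Option 1 (H := 219):
  W = 38
  U = 153
  T = 231 − 4·153 = -381
  G = 57 − 2·38 − 5·153 − (-381) = -403
  H = 219
  J = 270 + 3·38 − 6·219 = -930
Option 2 (U + 30, T − 45):
  W = 38
  U = 153 + 30 = 183
  T = 231 − 4·183 (−45 from intervention) = -546
  G = 57 − 2·38 − 5·183 − (-546) = -388
  H = -49 − 5·(-546) − 2·(-388) = 3457
  J = 270 + 3·38 − 6·3457 = -20358
Option 3 (G := -24):
  W = 38
  U = 153
  T = 231 − 4·153 = -381
  G = -24
  H = -49 − 5·(-381) − 2·(-24) = 1904
  J = 270 + 3·38 − 6·1904 = -11040
Comparing — Option 1: J=-930, Option 2: J=-20358, Option 3: J=-11040. Highest is -930 (Option 1).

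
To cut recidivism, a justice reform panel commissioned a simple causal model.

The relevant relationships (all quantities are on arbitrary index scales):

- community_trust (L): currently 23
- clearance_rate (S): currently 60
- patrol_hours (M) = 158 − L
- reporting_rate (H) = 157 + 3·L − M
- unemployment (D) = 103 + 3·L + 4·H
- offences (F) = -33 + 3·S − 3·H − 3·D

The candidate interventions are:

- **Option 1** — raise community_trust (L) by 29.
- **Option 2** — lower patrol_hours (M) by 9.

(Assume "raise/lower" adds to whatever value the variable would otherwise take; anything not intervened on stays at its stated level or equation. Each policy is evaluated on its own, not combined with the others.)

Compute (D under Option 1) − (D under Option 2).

515

Option 1 (L + 29):
  L = 23 + 29 = 52
  M = 158 − 52 = 106
  H = 157 + 3·52 − 106 = 207
  D = 103 + 3·52 + 4·207 = 1087
Option 2 (M − 9):
  L = 23
  M = 158 − 23 (−9 from intervention) = 126
  H = 157 + 3·23 − 126 = 100
  D = 103 + 3·23 + 4·100 = 572
D: 1087 − 572 = 515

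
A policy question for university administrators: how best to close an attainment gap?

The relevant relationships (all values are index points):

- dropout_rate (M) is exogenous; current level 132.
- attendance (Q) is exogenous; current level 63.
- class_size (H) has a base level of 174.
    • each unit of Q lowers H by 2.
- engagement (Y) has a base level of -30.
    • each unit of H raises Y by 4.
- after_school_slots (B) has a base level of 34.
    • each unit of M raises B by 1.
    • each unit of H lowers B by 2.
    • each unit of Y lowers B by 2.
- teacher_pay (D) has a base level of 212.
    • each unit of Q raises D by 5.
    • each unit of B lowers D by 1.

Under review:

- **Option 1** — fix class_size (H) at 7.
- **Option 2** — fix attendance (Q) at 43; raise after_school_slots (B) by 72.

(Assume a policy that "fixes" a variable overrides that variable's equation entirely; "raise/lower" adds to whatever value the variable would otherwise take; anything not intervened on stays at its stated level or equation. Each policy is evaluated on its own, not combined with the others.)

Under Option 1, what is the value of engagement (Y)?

-2

Option 1 (H := 7):
  Q = 63
  H = 7
  Y = -30 + 4·7 = -2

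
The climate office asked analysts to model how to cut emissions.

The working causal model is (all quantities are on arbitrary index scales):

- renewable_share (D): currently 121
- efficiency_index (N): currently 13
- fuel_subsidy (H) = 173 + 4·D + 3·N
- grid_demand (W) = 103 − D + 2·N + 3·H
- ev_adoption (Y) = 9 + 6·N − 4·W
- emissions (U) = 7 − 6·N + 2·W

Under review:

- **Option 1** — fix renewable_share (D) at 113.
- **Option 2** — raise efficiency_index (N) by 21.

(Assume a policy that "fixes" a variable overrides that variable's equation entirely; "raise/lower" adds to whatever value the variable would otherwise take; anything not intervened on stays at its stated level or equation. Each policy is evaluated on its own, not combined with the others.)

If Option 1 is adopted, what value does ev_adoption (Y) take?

-7945

Option 1 (D := 113):
  D = 113
  N = 13
  H = 173 + 4·113 + 3·13 = 664
  W = 103 − 113 + 2·13 + 3·664 = 2008
  Y = 9 + 6·13 − 4·2008 = -7945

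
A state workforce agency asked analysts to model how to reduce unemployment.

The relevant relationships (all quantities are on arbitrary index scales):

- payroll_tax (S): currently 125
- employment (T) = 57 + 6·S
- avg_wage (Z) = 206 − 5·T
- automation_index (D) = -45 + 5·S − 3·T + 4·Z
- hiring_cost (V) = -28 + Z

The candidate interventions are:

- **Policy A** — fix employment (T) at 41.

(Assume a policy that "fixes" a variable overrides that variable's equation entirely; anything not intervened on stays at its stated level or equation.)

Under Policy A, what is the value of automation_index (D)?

461

Policy A (T := 41):
  S = 125
  T = 41
  Z = 206 − 5·41 = 1
  D = -45 + 5·125 − 3·41 + 4·1 = 461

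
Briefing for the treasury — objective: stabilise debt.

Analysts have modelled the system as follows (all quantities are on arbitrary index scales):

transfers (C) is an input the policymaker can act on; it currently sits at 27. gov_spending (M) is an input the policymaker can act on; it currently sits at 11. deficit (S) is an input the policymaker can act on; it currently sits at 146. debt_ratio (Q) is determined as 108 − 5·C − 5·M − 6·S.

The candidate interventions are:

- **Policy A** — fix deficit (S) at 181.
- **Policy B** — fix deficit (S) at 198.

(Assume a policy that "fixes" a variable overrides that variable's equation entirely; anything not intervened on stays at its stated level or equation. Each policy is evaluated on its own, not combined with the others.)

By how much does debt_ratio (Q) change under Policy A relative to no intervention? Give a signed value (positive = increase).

-210

Baseline:
  C = 27
  M = 11
  S = 146
  Q = 108 − 5·27 − 5·11 − 6·146 = -958
Policy A (S := 181):
  C = 27
  M = 11
  S = 181
  Q = 108 − 5·27 − 5·11 − 6·181 = -1168
Change in Q: -1168 − (-958) = -210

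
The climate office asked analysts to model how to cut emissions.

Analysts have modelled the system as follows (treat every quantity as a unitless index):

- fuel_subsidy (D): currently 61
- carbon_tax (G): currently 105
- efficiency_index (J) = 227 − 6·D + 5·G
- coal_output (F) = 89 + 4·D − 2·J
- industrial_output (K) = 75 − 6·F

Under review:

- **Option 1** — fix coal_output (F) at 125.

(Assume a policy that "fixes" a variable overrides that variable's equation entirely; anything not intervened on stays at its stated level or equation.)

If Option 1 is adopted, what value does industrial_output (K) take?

-675

Option 1 (F := 125):
  D = 61
  G = 105
  J = 227 − 6·61 + 5·105 = 386
  F = 125
  K = 75 − 6·125 = -675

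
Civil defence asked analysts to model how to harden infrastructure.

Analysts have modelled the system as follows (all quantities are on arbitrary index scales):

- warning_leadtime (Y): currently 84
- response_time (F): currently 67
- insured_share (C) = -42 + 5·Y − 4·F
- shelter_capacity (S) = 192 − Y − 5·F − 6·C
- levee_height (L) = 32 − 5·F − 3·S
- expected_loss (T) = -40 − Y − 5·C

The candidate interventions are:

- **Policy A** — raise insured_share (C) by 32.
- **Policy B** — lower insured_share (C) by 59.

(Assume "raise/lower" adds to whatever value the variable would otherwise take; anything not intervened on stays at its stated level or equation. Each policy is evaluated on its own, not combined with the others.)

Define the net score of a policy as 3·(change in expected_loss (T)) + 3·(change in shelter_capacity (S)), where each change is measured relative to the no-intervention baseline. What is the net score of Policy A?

-1056

Baseline:
  Y = 84
  F = 67
  C = -42 + 5·84 − 4·67 = 110
  S = 192 − 84 − 5·67 − 6·110 = -887
  T = -40 − 84 − 5·110 = -674
Policy A (C + 32):
  Y = 84
  F = 67
  C = -42 + 5·84 − 4·67 (+32 from intervention) = 142
  S = 192 − 84 − 5·67 − 6·142 = -1079
  T = -40 − 84 − 5·142 = -834
ΔT = -834 − (-674) = -160; ΔS = -1079 − (-887) = -192
Score = 3·(-160) + 3·(-192) = -1056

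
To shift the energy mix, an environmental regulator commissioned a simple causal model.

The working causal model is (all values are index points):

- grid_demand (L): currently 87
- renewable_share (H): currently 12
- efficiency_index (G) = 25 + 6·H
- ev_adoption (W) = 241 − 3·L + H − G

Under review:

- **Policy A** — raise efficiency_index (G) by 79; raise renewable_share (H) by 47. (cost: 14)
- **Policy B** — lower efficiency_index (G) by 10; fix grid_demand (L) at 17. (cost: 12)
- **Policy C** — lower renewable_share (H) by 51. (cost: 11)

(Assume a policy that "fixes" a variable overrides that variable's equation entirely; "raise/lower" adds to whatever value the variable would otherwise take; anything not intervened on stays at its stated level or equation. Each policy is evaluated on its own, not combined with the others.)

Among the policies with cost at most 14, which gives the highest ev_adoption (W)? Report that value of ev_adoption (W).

150

Policy A (G + 79, H + 47):
  L = 87
  H = 12 + 47 = 59
  G = 25 + 6·59 (+79 from intervention) = 458
  W = 241 − 3·87 + 59 − 458 = -419
Policy B (G − 10, L := 17):
  L = 17
  H = 12
  G = 25 + 6·12 (−10 from intervention) = 87
  W = 241 − 3·17 + 12 − 87 = 115
Policy C (H − 51):
  L = 87
  H = 12 − 51 = -39
  G = 25 + 6·(-39) = -209
  W = 241 − 3·87 + (-39) − (-209) = 150
Comparing — Policy A: W=-419, Policy B: W=115, Policy C: W=150. Highest is 150 (Policy C).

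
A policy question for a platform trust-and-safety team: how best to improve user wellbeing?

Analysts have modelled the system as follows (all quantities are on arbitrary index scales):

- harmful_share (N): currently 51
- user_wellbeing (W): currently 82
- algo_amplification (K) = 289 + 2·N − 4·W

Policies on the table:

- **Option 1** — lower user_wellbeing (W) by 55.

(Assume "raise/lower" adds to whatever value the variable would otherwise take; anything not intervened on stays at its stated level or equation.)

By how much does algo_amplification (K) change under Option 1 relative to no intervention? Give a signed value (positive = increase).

220

Baseline:
  N = 51
  W = 82
  K = 289 + 2·51 − 4·82 = 63
Option 1 (W − 55):
  N = 51
  W = 82 − 55 = 27
  K = 289 + 2·51 − 4·27 = 283
Change in K: 283 − 63 = 220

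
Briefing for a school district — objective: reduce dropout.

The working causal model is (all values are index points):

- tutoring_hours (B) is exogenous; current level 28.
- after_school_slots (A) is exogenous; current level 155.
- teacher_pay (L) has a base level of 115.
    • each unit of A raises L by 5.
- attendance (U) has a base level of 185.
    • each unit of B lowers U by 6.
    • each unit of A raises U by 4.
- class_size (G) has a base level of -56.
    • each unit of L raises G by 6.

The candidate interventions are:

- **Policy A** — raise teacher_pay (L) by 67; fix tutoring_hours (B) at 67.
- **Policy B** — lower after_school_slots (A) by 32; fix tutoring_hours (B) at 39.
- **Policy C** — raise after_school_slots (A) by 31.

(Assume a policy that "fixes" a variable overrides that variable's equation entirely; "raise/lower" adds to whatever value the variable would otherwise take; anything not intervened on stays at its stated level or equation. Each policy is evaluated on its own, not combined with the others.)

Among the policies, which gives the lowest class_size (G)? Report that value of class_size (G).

Policy A (L + 67, B := 67):
  A = 155
  L = 115 + 5·155 (+67 from intervention) = 957
  G = -56 + 6·957 = 5686
Policy B (A − 32, B := 39):
  A = 155 − 32 = 123
  L = 115 + 5·123 = 730
  G = -56 + 6·730 = 4324
Policy C (A + 31):
  A = 155 + 31 = 186
  L = 115 + 5·186 = 1045
  G = -56 + 6·1045 = 6214
Comparing — Policy A: G=5686, Policy B: G=4324, Policy C: G=6214. Lowest is 4324 (Policy B).

4324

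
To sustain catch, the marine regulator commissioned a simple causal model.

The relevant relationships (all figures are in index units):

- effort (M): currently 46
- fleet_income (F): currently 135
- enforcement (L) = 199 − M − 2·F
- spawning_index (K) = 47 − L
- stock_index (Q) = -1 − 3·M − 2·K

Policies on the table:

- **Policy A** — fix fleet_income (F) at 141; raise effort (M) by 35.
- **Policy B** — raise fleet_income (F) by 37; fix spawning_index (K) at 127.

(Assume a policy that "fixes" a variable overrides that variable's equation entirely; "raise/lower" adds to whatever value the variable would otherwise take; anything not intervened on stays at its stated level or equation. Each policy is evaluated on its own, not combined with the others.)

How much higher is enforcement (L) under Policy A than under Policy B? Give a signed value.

Policy A (F := 141, M + 35):
  M = 46 + 35 = 81
  F = 141
  L = 199 − 81 − 2·141 = -164
Policy B (F + 37, K := 127):
  M = 46
  F = 135 + 37 = 172
  L = 199 − 46 − 2·172 = -191
L: -164 − (-191) = 27

27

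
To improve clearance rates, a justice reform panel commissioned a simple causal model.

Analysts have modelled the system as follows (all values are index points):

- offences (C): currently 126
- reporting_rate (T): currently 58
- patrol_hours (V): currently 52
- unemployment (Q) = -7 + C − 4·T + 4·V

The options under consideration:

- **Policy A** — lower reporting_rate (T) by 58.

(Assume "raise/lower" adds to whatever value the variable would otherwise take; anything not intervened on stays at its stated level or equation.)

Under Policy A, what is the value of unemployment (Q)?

327

Policy A (T − 58):
  C = 126
  T = 58 − 58 = 0
  V = 52
  Q = -7 + 126 − 4·0 + 4·52 = 327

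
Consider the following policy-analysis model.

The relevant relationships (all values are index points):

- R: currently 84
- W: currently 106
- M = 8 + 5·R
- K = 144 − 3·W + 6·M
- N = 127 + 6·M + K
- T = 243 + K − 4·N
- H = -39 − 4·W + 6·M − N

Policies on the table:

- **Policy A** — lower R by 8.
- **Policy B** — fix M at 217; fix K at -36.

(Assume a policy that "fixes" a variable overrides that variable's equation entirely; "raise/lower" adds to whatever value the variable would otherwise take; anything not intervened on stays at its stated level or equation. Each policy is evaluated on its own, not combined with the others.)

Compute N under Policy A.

4609

Policy A (R − 8):
  R = 84 − 8 = 76
  W = 106
  M = 8 + 5·76 = 388
  K = 144 − 3·106 + 6·388 = 2154
  N = 127 + 6·388 + 2154 = 4609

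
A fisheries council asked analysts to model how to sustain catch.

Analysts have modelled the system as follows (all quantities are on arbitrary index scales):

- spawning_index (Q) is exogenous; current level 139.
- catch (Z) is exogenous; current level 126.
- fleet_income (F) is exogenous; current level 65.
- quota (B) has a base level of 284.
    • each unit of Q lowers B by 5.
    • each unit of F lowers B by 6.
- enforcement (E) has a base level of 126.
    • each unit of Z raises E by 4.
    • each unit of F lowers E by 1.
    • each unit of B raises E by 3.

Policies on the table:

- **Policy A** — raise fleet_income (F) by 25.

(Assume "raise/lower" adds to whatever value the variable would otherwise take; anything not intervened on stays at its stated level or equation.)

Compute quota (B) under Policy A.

-951

Policy A (F + 25):
  Q = 139
  F = 65 + 25 = 90
  B = 284 − 5·139 − 6·90 = -951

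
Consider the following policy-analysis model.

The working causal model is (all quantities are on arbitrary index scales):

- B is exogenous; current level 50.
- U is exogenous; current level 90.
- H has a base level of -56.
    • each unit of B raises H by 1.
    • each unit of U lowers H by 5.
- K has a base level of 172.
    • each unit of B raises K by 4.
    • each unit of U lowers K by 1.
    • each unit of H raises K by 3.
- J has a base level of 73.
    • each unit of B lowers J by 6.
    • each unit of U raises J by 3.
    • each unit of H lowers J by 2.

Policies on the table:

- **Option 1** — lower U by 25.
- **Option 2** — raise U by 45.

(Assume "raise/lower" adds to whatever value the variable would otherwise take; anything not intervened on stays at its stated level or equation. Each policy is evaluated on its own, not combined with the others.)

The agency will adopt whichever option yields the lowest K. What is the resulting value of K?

Option 1 (U − 25):
  B = 50
  U = 90 − 25 = 65
  H = -56 + 50 − 5·65 = -331
  K = 172 + 4·50 − 65 + 3·(-331) = -686
Option 2 (U + 45):
  B = 50
  U = 90 + 45 = 135
  H = -56 + 50 − 5·135 = -681
  K = 172 + 4·50 − 135 + 3·(-681) = -1806
Comparing — Option 1: K=-686, Option 2: K=-1806. Lowest is -1806 (Option 2).

-1806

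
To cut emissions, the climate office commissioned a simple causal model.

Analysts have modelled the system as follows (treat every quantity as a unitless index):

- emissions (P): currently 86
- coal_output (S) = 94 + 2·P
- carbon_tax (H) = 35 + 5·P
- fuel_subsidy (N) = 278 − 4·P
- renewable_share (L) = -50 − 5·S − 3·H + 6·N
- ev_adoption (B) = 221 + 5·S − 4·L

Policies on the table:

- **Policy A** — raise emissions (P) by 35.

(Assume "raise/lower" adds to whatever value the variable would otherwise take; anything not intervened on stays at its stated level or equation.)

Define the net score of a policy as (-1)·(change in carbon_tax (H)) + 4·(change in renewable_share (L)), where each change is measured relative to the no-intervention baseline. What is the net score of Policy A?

Baseline:
  P = 86
  S = 94 + 2·86 = 266
  H = 35 + 5·86 = 465
  N = 278 − 4·86 = -66
  L = -50 − 5·266 − 3·465 + 6·(-66) = -3171
Policy A (P + 35):
  P = 86 + 35 = 121
  S = 94 + 2·121 = 336
  H = 35 + 5·121 = 640
  N = 278 − 4·121 = -206
  L = -50 − 5·336 − 3·640 + 6·(-206) = -4886
ΔH = 640 − 465 = 175; ΔL = -4886 − (-3171) = -1715
Score = (-1)·175 + 4·(-1715) = -7035

-7035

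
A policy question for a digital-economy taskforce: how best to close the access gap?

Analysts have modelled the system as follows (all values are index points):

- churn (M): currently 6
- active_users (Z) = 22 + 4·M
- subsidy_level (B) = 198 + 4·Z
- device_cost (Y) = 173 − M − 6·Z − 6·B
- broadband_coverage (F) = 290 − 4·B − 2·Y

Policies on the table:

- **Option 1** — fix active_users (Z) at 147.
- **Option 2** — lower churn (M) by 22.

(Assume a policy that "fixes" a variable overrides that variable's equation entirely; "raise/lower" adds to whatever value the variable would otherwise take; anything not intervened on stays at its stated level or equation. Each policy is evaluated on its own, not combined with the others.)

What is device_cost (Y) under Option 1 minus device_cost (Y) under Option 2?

-5692

Option 1 (Z := 147):
  M = 6
  Z = 147
  B = 198 + 4·147 = 786
  Y = 173 − 6 − 6·147 − 6·786 = -5431
Option 2 (M − 22):
  M = 6 − 22 = -16
  Z = 22 + 4·(-16) = -42
  B = 198 + 4·(-42) = 30
  Y = 173 − (-16) − 6·(-42) − 6·30 = 261
Y: -5431 − 261 = -5692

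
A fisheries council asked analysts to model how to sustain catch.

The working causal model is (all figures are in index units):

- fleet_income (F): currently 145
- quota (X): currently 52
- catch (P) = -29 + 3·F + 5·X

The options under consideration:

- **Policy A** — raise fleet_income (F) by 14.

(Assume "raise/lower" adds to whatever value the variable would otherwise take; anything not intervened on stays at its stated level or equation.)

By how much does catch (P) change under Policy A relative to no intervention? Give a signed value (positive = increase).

Baseline:
  F = 145
  X = 52
  P = -29 + 3·145 + 5·52 = 666
Policy A (F + 14):
  F = 145 + 14 = 159
  X = 52
  P = -29 + 3·159 + 5·52 = 708
Change in P: 708 − 666 = 42

42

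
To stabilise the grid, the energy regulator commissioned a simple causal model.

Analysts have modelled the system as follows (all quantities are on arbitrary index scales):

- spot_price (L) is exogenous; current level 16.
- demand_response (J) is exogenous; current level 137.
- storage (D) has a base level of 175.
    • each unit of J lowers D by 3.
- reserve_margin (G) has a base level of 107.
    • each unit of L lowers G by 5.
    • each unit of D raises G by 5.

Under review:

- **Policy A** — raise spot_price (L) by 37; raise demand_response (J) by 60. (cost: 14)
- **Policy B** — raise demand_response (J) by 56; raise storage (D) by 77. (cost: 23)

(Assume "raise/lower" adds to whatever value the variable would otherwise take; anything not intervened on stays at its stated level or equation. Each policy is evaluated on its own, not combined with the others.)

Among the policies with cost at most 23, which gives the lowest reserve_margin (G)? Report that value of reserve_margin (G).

Policy A (L + 37, J + 60):
  L = 16 + 37 = 53
  J = 137 + 60 = 197
  D = 175 − 3·197 = -416
  G = 107 − 5·53 + 5·(-416) = -2238
Policy B (J + 56, D + 77):
  L = 16
  J = 137 + 56 = 193
  D = 175 − 3·193 (+77 from intervention) = -327
  G = 107 − 5·16 + 5·(-327) = -1608
Comparing — Policy A: G=-2238, Policy B: G=-1608. Lowest is -2238 (Policy A).

-2238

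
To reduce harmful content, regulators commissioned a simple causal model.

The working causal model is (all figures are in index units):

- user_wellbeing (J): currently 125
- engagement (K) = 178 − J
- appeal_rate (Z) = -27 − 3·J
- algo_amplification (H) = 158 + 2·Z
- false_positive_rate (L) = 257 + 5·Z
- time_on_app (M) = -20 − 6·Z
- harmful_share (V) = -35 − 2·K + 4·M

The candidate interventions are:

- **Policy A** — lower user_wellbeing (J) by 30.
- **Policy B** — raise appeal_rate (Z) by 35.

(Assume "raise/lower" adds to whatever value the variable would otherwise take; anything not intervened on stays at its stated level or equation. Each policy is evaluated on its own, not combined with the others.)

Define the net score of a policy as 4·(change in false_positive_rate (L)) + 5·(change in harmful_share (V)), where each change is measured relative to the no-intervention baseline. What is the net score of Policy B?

-3500

Baseline:
  J = 125
  K = 178 − 125 = 53
  Z = -27 − 3·125 = -402
  L = 257 + 5·(-402) = -1753
  M = -20 − 6·(-402) = 2392
  V = -35 − 2·53 + 4·2392 = 9427
Policy B (Z + 35):
  J = 125
  K = 178 − 125 = 53
  Z = -27 − 3·125 (+35 from intervention) = -367
  L = 257 + 5·(-367) = -1578
  M = -20 − 6·(-367) = 2182
  V = -35 − 2·53 + 4·2182 = 8587
ΔL = -1578 − (-1753) = 175; ΔV = 8587 − 9427 = -840
Score = 4·175 + 5·(-840) = -3500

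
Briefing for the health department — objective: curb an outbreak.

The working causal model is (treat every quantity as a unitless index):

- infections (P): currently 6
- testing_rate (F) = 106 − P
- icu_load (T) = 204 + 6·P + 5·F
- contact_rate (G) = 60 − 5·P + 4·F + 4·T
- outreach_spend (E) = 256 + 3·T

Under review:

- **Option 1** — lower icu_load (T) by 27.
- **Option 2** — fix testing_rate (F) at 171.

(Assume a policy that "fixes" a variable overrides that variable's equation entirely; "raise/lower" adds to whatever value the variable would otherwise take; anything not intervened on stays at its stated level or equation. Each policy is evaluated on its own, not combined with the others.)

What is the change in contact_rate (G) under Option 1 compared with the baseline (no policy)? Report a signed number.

Baseline:
  P = 6
  F = 106 − 6 = 100
  T = 204 + 6·6 + 5·100 = 740
  G = 60 − 5·6 + 4·100 + 4·740 = 3390
Option 1 (T − 27):
  P = 6
  F = 106 − 6 = 100
  T = 204 + 6·6 + 5·100 (−27 from intervention) = 713
  G = 60 − 5·6 + 4·100 + 4·713 = 3282
Change in G: 3282 − 3390 = -108

-108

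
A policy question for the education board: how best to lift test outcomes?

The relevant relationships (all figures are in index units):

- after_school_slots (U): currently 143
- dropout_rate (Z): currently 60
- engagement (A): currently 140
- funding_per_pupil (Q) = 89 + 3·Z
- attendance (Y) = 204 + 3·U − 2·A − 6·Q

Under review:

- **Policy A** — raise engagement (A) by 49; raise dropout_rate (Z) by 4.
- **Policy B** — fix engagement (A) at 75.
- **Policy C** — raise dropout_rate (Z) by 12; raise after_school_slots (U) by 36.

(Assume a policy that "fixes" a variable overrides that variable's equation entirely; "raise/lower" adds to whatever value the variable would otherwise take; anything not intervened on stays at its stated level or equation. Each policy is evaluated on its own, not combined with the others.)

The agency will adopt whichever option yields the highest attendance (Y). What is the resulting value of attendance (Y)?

Policy A (A + 49, Z + 4):
  U = 143
  Z = 60 + 4 = 64
  A = 140 + 49 = 189
  Q = 89 + 3·64 = 281
  Y = 204 + 3·143 − 2·189 − 6·281 = -1431
Policy B (A := 75):
  U = 143
  Z = 60
  A = 75
  Q = 89 + 3·60 = 269
  Y = 204 + 3·143 − 2·75 − 6·269 = -1131
Policy C (Z + 12, U + 36):
  U = 143 + 36 = 179
  Z = 60 + 12 = 72
  A = 140
  Q = 89 + 3·72 = 305
  Y = 204 + 3·179 − 2·140 − 6·305 = -1369
Comparing — Policy A: Y=-1431, Policy B: Y=-1131, Policy C: Y=-1369. Highest is -1131 (Policy B).

-1131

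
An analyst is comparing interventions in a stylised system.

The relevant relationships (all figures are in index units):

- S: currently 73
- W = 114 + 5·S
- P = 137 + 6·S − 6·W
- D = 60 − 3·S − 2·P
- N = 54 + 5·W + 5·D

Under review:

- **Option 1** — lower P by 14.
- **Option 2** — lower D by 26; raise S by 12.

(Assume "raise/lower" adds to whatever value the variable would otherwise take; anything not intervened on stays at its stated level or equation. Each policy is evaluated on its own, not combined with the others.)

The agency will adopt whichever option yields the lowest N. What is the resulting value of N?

Option 1 (P − 14):
  S = 73
  W = 114 + 5·73 = 479
  P = 137 + 6·73 − 6·479 (−14 from intervention) = -2313
  D = 60 − 3·73 − 2·(-2313) = 4467
  N = 54 + 5·479 + 5·4467 = 24784
Option 2 (D − 26, S + 12):
  S = 73 + 12 = 85
  W = 114 + 5·85 = 539
  P = 137 + 6·85 − 6·539 = -2587
  D = 60 − 3·85 − 2·(-2587) (−26 from intervention) = 4953
  N = 54 + 5·539 + 5·4953 = 27514
Comparing — Option 1: N=24784, Option 2: N=27514. Lowest is 24784 (Option 1).

24784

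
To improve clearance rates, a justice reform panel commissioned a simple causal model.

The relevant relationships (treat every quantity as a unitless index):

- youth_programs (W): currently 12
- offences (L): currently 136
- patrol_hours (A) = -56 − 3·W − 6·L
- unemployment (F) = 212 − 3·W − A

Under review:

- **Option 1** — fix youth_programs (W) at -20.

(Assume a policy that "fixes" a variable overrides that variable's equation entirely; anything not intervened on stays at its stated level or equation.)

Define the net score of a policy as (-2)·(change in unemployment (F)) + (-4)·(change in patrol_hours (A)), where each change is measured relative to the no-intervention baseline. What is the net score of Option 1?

-384

Baseline:
  W = 12
  L = 136
  A = -56 − 3·12 − 6·136 = -908
  F = 212 − 3·12 − (-908) = 1084
Option 1 (W := -20):
  W = -20
  L = 136
  A = -56 − 3·(-20) − 6·136 = -812
  F = 212 − 3·(-20) − (-812) = 1084
ΔF = 1084 − 1084 = 0; ΔA = -812 − (-908) = 96
Score = (-2)·0 + (-4)·96 = -384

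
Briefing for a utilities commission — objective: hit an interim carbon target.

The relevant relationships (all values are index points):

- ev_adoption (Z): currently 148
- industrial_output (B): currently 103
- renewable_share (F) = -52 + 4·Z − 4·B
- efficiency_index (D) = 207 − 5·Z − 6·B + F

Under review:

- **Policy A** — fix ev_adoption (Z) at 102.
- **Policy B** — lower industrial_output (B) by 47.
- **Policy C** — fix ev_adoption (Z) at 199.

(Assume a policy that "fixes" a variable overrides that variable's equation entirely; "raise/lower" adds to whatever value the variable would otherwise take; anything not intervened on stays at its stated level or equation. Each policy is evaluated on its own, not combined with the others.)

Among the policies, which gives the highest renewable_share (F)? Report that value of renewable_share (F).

332

Policy A (Z := 102):
  Z = 102
  B = 103
  F = -52 + 4·102 − 4·103 = -56
Policy B (B − 47):
  Z = 148
  B = 103 − 47 = 56
  F = -52 + 4·148 − 4·56 = 316
Policy C (Z := 199):
  Z = 199
  B = 103
  F = -52 + 4·199 − 4·103 = 332
Comparing — Policy A: F=-56, Policy B: F=316, Policy C: F=332. Highest is 332 (Policy C).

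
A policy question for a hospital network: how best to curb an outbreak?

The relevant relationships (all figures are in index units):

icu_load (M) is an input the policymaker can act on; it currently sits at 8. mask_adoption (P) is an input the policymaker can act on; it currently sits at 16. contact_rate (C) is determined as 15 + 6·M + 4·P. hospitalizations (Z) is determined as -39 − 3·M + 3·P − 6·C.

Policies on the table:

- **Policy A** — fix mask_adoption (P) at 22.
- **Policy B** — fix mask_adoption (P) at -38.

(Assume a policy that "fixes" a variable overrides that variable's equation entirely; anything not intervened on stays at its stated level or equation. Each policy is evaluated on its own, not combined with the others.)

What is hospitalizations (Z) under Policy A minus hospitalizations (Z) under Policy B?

-1260

Policy A (P := 22):
  M = 8
  P = 22
  C = 15 + 6·8 + 4·22 = 151
  Z = -39 − 3·8 + 3·22 − 6·151 = -903
Policy B (P := -38):
  M = 8
  P = -38
  C = 15 + 6·8 + 4·(-38) = -89
  Z = -39 − 3·8 + 3·(-38) − 6·(-89) = 357
Z: -903 − 357 = -1260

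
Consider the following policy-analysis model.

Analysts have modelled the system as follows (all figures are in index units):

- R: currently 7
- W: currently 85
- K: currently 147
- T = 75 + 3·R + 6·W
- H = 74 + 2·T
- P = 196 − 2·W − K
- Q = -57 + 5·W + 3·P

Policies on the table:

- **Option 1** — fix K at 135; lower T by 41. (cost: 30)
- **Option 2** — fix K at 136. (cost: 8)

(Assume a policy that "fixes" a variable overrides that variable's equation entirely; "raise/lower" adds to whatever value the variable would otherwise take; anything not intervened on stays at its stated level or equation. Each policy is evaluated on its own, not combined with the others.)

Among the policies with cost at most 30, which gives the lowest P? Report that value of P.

Option 1 (K := 135, T − 41):
  W = 85
  K = 135
  P = 196 − 2·85 − 135 = -109
Option 2 (K := 136):
  W = 85
  K = 136
  P = 196 − 2·85 − 136 = -110
Comparing — Option 1: P=-109, Option 2: P=-110. Lowest is -110 (Option 2).

-110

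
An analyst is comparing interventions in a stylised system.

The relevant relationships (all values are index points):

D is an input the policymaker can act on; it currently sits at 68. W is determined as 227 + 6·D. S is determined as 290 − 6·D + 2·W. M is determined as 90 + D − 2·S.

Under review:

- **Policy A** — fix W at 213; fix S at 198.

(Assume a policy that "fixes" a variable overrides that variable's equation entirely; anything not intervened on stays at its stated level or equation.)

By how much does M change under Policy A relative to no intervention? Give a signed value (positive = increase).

Baseline:
  D = 68
  W = 227 + 6·68 = 635
  S = 290 − 6·68 + 2·635 = 1152
  M = 90 + 68 − 2·1152 = -2146
Policy A (W := 213, S := 198):
  D = 68
  W = 213
  S = 198
  M = 90 + 68 − 2·198 = -238
Change in M: -238 − (-2146) = 1908

1908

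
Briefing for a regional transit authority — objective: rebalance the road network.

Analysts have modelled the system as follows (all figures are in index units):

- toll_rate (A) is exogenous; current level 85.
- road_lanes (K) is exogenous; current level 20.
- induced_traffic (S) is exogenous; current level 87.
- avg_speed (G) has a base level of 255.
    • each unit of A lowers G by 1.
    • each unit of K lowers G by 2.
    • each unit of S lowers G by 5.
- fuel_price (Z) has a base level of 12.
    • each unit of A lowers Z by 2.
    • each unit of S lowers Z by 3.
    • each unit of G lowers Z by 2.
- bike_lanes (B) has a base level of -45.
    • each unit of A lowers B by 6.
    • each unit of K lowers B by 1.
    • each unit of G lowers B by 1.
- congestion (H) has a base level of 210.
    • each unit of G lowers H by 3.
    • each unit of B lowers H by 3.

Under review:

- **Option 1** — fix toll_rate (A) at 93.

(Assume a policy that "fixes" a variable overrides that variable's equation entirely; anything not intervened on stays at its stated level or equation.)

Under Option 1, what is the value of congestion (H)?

2079

Option 1 (A := 93):
  A = 93
  K = 20
  S = 87
  G = 255 − 93 − 2·20 − 5·87 = -313
  B = -45 − 6·93 − 20 − (-313) = -310
  H = 210 − 3·(-313) − 3·(-310) = 2079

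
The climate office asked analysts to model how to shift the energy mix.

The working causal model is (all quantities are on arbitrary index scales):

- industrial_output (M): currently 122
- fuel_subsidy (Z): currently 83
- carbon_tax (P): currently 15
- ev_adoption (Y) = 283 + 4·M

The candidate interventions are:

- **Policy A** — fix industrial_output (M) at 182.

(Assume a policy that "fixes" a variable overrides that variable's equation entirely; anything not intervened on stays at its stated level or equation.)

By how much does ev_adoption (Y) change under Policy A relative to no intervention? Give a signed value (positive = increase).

240

Baseline:
  M = 122
  Y = 283 + 4·122 = 771
Policy A (M := 182):
  M = 182
  Y = 283 + 4·182 = 1011
Change in Y: 1011 − 771 = 240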